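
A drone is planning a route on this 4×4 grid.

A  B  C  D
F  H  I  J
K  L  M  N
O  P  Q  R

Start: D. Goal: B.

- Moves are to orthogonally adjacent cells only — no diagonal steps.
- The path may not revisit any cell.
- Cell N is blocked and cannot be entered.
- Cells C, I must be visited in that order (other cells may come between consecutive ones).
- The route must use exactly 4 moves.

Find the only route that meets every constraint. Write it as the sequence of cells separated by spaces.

The waypoints must appear in the order C, I, with no cell reused.
Route from D: left 1 to C, down 1 to I, left 1 to H, up 1 to B — 4 moves in all.
Check: order respected (C at step 1, I at step 2); 4 moves as required.

D C I H B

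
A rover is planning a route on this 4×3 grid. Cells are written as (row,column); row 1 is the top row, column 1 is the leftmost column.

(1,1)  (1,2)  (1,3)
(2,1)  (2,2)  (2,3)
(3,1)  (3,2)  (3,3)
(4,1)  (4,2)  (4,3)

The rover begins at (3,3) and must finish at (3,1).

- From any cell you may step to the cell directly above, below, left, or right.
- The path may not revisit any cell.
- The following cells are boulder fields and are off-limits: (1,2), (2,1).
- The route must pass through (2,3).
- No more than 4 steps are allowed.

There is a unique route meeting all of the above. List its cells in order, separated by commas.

The budget equals the shortest possible length, so every move has to be on a shortest route through the required cells.
Route from (3,3): up to (2,3), left to (2,2), down to (3,2), left to (3,1) — 4 moves in all.
Check: all required cells visited; 4 ≤ 4 moves.

(3,3), (2,3), (2,2), (3,2), (3,1)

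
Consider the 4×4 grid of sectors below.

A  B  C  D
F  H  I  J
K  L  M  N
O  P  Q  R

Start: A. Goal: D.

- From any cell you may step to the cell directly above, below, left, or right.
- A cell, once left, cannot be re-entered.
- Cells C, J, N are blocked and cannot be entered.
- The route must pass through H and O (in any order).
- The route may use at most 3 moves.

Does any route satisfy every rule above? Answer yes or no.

The blocked cells wall D off from A completely — no sequence of moves reaches it at all, so no route can satisfy the rules.

no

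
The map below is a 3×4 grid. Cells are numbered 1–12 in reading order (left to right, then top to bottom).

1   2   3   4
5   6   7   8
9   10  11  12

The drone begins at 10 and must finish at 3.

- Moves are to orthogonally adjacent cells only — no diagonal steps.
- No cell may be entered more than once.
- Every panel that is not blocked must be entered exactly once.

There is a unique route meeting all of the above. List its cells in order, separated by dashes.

10 - 9 - 5 - 1 - 2 - 6 - 7 - 11 - 12 - 8 - 4 - 3

Need to visit all 12 open cells exactly once, starting at 10 and ending at 3.
Cell 9 has only two open neighbours (5 and 10), so the path must pass straight through it: one of those is the cell it's entered from and the other is where it exits.
Route from 10: left 1 to 9, up 2 to 1, right 1 to 2, down 1 to 6, right 1 to 7, down 1 to 11, right 1 to 12, up 2 to 4, left 1 to 3 — 11 moves in all.
Check: all 12 open cells covered.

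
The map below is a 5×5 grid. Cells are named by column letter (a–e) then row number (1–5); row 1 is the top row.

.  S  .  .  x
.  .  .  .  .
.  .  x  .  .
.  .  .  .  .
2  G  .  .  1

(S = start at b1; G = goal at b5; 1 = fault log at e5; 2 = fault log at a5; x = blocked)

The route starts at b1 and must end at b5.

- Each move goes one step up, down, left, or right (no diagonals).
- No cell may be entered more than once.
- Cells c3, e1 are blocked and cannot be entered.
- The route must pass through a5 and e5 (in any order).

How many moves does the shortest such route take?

Any route passes through a5 and e5 in some order between b1 and b5. Summing Manhattan distances along each leg and taking the cheapest ordering (b1 → e5 → a5 → b5) gives a lower bound of 7 + 4 + 1 = 12 moves.
The shortest route satisfying every rule uses 14 moves: b1 → b2 → c2 → d2 → d3 → d4 → e4 → e5 → d5 → c5 → c4 → b4 → a4 → a5 → b5.
The bound of 12 isn't tight here; checking systematically, no route of length 12 through 13 satisfies every constraint, so 14 is the minimum.

14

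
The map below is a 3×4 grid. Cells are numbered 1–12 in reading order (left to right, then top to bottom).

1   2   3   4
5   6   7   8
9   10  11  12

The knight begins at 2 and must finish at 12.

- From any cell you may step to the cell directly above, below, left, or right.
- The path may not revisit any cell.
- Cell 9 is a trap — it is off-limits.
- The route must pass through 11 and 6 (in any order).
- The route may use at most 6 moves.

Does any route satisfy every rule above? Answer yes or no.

yes

One route that works: 2 → 6 → 10 → 11 → 12.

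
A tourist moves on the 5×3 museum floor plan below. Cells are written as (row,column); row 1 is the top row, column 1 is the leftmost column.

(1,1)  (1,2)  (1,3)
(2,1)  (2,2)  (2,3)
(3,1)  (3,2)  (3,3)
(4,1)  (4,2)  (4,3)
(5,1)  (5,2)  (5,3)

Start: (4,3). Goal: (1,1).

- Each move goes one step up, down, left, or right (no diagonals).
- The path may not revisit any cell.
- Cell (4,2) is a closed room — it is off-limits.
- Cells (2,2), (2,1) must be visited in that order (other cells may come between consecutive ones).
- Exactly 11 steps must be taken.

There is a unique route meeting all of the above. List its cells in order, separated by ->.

(4,3) -> (5,3) -> (5,2) -> (5,1) -> (4,1) -> (3,1) -> (3,2) -> (3,3) -> (2,3) -> (2,2) -> (2,1) -> (1,1)

The waypoints must appear in the order (2,2), (2,1), with no cell reused.
Route from (4,3): down 1 to (5,3), left 2 to (5,1), up 2 to (3,1), right 2 to (3,3), up 1 to (2,3), left 2 to (2,1), up 1 to (1,1) — 11 moves in all.
Check: order respected ((2,2) at step 9, (2,1) at step 10); 11 moves as required.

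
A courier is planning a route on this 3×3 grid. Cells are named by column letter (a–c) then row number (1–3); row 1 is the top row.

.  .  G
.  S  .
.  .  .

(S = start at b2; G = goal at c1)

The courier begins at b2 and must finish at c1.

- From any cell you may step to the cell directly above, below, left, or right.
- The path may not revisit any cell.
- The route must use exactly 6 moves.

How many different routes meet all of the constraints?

2

Need simple routes of exactly 6 moves from b2 to c1 (Manhattan distance 2, so 2 moves are spent on a detour and 2 undoing it).
Enumerating: b2 b3 a3 a2 a1 b1 c1 | b2 a2 a3 b3 c3 c2 c1.
That gives 2 routes.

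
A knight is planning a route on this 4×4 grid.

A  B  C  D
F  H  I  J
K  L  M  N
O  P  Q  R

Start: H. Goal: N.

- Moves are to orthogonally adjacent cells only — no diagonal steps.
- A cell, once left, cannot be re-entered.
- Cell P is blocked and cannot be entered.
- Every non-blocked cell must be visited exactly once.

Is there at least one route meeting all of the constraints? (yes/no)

no

Cell O has only one open neighbour but is neither the start nor the goal, so a Hamiltonian route would have to both enter and leave it through the same neighbour — impossible without revisiting.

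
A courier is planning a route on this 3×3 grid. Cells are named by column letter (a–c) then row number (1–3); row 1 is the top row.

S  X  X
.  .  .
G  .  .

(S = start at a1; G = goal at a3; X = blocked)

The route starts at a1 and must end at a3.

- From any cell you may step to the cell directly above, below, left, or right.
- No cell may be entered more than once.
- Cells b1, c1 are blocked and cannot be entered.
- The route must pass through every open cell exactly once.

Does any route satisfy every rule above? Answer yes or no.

One route that works: a1 → a2 → b2 → c2 → c3 → b3 → a3.

yes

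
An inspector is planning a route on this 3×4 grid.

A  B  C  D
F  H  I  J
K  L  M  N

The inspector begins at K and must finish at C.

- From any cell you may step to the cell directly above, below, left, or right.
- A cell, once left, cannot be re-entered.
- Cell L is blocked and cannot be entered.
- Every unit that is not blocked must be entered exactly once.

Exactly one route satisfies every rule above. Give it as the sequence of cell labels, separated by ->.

K -> F -> A -> B -> H -> I -> M -> N -> J -> D -> C

Need to visit all 11 open cells exactly once, starting at K and ending at C.
Cell A has only two open neighbours (F and B), so the path must pass straight through it: one of those is the cell it's entered from and the other is where it exits.
Route from K: up 2 to A, right 1 to B, down 1 to H, right 1 to I, down 1 to M, right 1 to N, up 2 to D, left 1 to C — 10 moves in all.
Check: all 11 open cells covered.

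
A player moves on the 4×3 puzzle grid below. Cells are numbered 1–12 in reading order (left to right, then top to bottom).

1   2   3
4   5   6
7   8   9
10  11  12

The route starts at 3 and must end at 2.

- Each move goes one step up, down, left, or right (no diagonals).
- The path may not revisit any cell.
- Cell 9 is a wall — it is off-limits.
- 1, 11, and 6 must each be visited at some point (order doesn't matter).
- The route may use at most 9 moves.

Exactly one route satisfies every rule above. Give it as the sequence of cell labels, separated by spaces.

3 6 5 8 11 10 7 4 1 2

Any route must reach 1, 11, and 6 and still end at 2 within 9 moves, so the order of the required stops is forced.
Route from 3: down 1 to 6, left 1 to 5, down 2 to 11, left 1 to 10, up 3 to 1, right 1 to 2 — 9 moves in all.
Check: all required cells visited; 9 ≤ 9 moves.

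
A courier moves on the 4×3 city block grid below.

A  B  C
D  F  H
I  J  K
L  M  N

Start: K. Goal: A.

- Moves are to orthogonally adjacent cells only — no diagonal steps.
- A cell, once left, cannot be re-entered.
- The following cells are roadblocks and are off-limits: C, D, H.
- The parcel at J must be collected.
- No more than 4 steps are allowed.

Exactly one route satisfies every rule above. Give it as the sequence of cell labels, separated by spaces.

The 4-move cap with required stops at J leaves no slack for detours.
Route from K: left 1 to J, up 2 to B, left 1 to A — 4 moves in all.
Check: all required cells visited; 4 ≤ 4 moves.

K J F B A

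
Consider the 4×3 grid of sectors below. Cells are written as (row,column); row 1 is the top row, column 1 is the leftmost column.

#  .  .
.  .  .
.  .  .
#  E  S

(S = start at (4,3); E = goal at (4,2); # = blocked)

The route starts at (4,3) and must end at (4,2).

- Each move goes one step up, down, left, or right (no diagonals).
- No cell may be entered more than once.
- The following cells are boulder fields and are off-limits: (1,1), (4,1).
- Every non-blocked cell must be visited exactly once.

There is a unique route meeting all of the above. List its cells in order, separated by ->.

(4,3) -> (3,3) -> (2,3) -> (1,3) -> (1,2) -> (2,2) -> (2,1) -> (3,1) -> (3,2) -> (4,2)

Need to visit all 10 open cells exactly once, starting at (4,3) and ending at (4,2).
Route from (4,3): up 3 to (1,3), left 1 to (1,2), down 1 to (2,2), left 1 to (2,1), down 1 to (3,1), right 1 to (3,2), down 1 to (4,2) — 9 moves in all.
Check: all 10 open cells covered.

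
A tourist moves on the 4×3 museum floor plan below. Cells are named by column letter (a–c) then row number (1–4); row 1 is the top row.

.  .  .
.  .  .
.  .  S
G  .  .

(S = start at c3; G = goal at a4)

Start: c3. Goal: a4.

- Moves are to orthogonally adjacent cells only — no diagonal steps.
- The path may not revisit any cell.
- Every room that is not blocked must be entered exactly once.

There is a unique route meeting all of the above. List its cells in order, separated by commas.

c3, c4, b4, b3, b2, c2, c1, b1, a1, a2, a3, a4

Need to visit all 12 open cells exactly once, starting at c3 and ending at a4.
Route from c3: down to c4, left to b4, 2× up (reaching b2), right to c2, up to c1, 2× left (reaching a1), 3× down (reaching a4) — 11 moves in all.
Check: all 12 open cells covered.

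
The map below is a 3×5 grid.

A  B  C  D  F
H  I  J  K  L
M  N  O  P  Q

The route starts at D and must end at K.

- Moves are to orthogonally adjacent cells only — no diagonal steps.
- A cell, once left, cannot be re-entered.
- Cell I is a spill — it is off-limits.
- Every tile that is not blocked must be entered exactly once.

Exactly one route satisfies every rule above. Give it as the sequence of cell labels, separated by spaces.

Need to visit all 14 open cells exactly once, starting at D and ending at K.
Cell B has only two open neighbours (A and C), so the path must pass straight through it: one of those is the cell it's entered from and the other is where it exits.
Route from D: right to F, 2× down (reaching Q), 4× left (reaching M), 2× up (reaching A), 2× right (reaching C), down to J, right to K — 13 moves in all.
Check: all 14 open cells covered.

D F L Q P O N M H A B C J K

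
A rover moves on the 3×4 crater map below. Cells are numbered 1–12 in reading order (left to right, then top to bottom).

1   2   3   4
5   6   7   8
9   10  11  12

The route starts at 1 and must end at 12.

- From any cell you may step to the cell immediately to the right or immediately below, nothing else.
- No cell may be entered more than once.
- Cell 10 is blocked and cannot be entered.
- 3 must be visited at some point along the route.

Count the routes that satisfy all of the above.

3

A right/down-only route from 1 to 12 makes exactly 2 down-moves and 3 right-moves in some order.
With no other constraints that would be C(5,2) = 10 routes.
Split at 3 and multiply the segment counts (each segment already excludes blocked cells): 1→3: 1; 3→12: 3; product = 3.
That gives 3 routes.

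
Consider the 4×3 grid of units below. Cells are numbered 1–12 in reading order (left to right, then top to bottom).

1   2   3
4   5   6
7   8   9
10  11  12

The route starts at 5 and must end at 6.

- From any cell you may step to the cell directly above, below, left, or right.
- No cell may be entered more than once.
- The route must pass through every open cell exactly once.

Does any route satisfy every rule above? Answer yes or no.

yes

One route that works: 5 → 8 → 9 → 12 → 11 → 10 → 7 → 4 → 1 → 2 → 3 → 6.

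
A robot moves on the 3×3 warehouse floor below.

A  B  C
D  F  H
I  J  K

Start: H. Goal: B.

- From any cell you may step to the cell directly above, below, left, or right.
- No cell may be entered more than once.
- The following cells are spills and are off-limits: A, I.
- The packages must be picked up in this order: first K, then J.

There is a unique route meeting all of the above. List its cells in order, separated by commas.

The waypoints must appear in the order K, J, with no cell reused.
Route from H: down 1 to K, left 1 to J, up 2 to B — 4 moves in all.
Check: order respected (K at step 1, J at step 2).

H, K, J, F, B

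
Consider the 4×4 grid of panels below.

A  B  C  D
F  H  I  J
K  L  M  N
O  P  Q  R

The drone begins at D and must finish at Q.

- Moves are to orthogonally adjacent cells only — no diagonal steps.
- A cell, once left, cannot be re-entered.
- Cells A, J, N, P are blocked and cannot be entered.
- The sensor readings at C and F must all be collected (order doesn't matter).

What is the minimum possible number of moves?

8

Any route passes through C and F in some order between D and Q. Summing Manhattan distances along each leg and taking the cheapest ordering (D → C → F → Q) gives a lower bound of 1 + 3 + 4 = 8 moves.
A route of 8 moves achieves this: D → C → I → H → F → K → L → M → Q.
Since 8 matches the lower bound, it is optimal.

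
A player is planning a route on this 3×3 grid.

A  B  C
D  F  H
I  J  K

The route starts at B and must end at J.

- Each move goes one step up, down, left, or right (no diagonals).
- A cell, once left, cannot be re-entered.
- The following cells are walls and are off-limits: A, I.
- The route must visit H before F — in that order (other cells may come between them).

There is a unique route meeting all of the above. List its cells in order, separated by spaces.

B C H F J

The waypoints must appear in the order H, F, with no cell reused.
Route from B: right to C, down to H, left to F, down to J — 4 moves in all.
Check: order respected (H at step 2, F at step 3).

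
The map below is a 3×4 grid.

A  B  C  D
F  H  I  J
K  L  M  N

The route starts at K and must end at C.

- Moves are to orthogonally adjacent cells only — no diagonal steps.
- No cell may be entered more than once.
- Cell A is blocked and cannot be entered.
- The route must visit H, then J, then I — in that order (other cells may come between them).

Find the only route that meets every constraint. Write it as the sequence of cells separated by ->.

The waypoints must appear in the order H, J, I, with no cell reused.
Route from K: up 1 to F, right 1 to H, down 1 to L, right 2 to N, up 1 to J, left 1 to I, up 1 to C — 8 moves in all.
Check: order respected (H at step 2, J at step 6, I at step 7).

K -> F -> H -> L -> M -> N -> J -> I -> C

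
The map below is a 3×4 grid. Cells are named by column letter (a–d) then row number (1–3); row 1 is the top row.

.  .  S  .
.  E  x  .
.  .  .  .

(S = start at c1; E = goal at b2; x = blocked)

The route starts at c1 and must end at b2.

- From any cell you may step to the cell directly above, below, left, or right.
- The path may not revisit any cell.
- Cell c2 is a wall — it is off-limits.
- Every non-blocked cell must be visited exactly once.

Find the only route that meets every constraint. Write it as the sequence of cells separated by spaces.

Need to visit all 11 open cells exactly once, starting at c1 and ending at b2.
Cell c3 has only two open neighbours (b3 and d3), so the path must pass straight through it: one of those is the cell it's entered from and the other is where it exits.
Route from c1: right to d1, 2× down (reaching d3), 3× left (reaching a3), 2× up (reaching a1), right to b1, down to b2 — 10 moves in all.
Check: all 11 open cells covered.

c1 d1 d2 d3 c3 b3 a3 a2 a1 b1 b2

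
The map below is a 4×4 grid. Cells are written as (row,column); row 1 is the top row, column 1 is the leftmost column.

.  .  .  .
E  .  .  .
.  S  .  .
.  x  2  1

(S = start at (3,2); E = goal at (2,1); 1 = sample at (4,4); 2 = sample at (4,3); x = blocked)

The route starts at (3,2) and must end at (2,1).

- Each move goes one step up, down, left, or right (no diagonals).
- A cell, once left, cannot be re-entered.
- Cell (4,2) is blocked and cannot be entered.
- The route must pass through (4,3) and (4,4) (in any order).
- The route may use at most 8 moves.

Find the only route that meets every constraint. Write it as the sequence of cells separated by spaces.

The 8-move cap with required stops at (4,3), (4,4) leaves no slack for detours.
Route from (3,2): right 1 to (3,3), down 1 to (4,3), right 1 to (4,4), up 2 to (2,4), left 3 to (2,1) — 8 moves in all.
Check: all required cells visited; 8 ≤ 8 moves.

(3,2) (3,3) (4,3) (4,4) (3,4) (2,4) (2,3) (2,2) (2,1)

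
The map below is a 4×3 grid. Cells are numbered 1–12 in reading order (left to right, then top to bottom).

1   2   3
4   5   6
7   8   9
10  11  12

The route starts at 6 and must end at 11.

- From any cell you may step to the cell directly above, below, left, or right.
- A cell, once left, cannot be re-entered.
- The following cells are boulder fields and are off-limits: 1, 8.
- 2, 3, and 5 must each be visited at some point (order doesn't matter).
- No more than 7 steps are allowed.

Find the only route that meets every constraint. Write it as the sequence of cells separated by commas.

6, 3, 2, 5, 4, 7, 10, 11

Any route must reach 2, 3, and 5 and still end at 11 within 7 moves, so the order of the required stops is forced.
Route from 6: up to 3, left to 2, down to 5, left to 4, 2× down (reaching 10), right to 11 — 7 moves in all.
Check: all required cells visited; 7 ≤ 7 moves.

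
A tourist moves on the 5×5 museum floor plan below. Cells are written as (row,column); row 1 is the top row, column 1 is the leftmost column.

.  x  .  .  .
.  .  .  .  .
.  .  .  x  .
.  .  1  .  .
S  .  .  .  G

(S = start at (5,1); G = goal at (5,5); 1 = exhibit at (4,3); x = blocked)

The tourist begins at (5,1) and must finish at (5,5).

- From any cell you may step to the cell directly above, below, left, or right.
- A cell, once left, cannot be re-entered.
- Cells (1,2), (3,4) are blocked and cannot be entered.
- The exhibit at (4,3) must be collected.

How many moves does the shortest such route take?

6

Any route passes through (4,3) somewhere between (5,1) and (5,5). Summing Manhattan distances along the two legs ((5,1) → (4,3) → (5,5)) gives a lower bound of 3 + 3 = 6 moves.
A route of 6 moves achieves this: (5,1) → (4,1) → (4,2) → (4,3) → (5,3) → (5,4) → (5,5).
Since 6 matches the lower bound, it is optimal.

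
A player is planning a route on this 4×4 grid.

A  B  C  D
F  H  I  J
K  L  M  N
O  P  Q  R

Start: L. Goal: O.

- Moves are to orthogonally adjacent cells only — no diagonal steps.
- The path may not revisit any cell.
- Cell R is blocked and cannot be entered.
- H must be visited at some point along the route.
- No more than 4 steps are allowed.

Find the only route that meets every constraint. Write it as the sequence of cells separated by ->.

The 4-move cap with required stops at H leaves no slack for detours.
Route from L: up 1 to H, left 1 to F, down 2 to O — 4 moves in all.
Check: all required cells visited; 4 ≤ 4 moves.

L -> H -> F -> K -> O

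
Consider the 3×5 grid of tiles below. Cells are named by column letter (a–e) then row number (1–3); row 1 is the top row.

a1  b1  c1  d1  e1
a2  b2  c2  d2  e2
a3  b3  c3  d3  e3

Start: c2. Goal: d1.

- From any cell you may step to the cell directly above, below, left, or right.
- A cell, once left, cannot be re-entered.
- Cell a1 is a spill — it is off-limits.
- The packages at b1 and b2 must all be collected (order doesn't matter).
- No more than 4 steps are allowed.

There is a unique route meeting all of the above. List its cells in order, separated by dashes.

c2 - b2 - b1 - c1 - d1

The budget equals the shortest possible length, so every move has to be on a shortest route through the required cells.
Route from c2: left to b2, up to b1, 2× right (reaching d1) — 4 moves in all.
Check: all required cells visited; 4 ≤ 4 moves.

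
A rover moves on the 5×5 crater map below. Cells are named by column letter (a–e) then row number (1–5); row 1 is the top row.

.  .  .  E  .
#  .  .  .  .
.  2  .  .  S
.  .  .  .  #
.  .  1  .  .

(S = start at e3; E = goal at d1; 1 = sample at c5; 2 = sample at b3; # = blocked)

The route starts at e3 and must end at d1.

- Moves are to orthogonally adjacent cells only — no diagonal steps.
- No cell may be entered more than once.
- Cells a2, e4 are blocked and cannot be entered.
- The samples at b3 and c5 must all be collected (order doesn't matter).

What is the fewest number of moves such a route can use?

11

Any route passes through b3 and c5 in some order between e3 and d1. Summing Manhattan distances along each leg and taking the cheapest ordering (e3 → c5 → b3 → d1) gives a lower bound of 4 + 3 + 4 = 11 moves.
A route of 11 moves achieves this: e3 → d3 → d4 → d5 → c5 → c4 → c3 → b3 → b2 → b1 → c1 → d1.
Since 11 matches the lower bound, it is optimal.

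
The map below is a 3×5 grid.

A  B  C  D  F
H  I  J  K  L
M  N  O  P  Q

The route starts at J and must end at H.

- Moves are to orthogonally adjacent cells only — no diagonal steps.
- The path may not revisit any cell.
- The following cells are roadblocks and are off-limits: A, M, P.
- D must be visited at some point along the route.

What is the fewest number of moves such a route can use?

Any route passes through D somewhere between J and H. Summing Manhattan distances along the two legs (J → D → H) gives a lower bound of 2 + 4 = 6 moves.
A route of 6 moves achieves this: J → K → D → C → B → I → H.
Since 6 matches the lower bound, it is optimal.

6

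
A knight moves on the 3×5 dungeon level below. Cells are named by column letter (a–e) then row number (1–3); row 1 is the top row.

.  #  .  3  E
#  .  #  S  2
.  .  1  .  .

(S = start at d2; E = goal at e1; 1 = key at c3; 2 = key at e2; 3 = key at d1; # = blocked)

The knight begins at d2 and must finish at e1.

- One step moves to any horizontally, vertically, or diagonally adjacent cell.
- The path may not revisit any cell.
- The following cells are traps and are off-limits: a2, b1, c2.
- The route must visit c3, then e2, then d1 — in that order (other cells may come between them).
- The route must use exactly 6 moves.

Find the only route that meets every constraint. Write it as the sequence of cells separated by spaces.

The waypoints must appear in the order c3, e2, d1, with no cell reused.
Route from d2: down-left to c3, 2× right (reaching e3), up to e2, up-left to d1, right to e1 — 6 moves in all.
Check: order respected (1 at step 1, 2 at step 4, 3 at step 5); 6 moves as required.

d2 c3 d3 e3 e2 d1 e1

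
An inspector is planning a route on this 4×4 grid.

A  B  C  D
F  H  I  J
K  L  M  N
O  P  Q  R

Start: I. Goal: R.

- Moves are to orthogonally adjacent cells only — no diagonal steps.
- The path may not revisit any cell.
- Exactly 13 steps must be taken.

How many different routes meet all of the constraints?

Need simple routes of exactly 13 moves from I to R (Manhattan distance 3, so 5 moves are spent on a detour and 5 undoing it).
Branch systematically from the start, pruning whenever the remaining move budget drops below the Manhattan distance to R or differs from it in parity. Grouping the completions by first move — via C: 2; via M: 14; via H: 4; via J: 12 — and summing: 2 + 14 + 4 + 12 = 32.
That gives 32 routes.

32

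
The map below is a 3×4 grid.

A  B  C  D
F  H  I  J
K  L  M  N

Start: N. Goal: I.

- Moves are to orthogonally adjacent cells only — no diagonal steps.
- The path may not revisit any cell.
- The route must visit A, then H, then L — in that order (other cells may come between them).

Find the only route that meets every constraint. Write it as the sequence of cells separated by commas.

N, J, D, C, B, A, F, H, L, M, I

The waypoints must appear in the order A, H, L, with no cell reused.
Route from N: 2× up (reaching D), 3× left (reaching A), down to F, right to H, down to L, right to M, up to I — 10 moves in all.
Check: order respected (A at step 5, H at step 7, L at step 8).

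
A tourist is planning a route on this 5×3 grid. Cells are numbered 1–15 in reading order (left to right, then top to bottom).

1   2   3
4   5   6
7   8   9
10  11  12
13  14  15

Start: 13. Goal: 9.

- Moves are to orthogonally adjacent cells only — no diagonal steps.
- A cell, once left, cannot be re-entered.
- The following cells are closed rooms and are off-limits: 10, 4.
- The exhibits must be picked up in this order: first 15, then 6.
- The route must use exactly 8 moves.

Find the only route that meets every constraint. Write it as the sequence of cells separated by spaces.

13 14 15 12 11 8 5 6 9

The waypoints must appear in the order 15, 6, with no cell reused.
Route from 13: 2× right (reaching 15), up to 12, left to 11, 2× up (reaching 5), right to 6, down to 9 — 8 moves in all.
Check: order respected (15 at step 2, 6 at step 7); 8 moves as required.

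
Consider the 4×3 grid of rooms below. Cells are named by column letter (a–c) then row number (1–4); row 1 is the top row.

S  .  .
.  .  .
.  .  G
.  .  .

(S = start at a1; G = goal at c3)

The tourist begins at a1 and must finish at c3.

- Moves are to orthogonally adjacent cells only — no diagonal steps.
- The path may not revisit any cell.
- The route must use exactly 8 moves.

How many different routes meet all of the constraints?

Need simple routes of exactly 8 moves from a1 to c3 (Manhattan distance 4, so 2 moves are spent on a detour and 2 undoing it).
Branch systematically from the start, pruning whenever the remaining move budget drops below the Manhattan distance to c3 or differs from it in parity. Grouping the completions by first move — via a2: 3; via b1: 6 — and summing: 3 + 6 = 9.
That gives 9 routes.

9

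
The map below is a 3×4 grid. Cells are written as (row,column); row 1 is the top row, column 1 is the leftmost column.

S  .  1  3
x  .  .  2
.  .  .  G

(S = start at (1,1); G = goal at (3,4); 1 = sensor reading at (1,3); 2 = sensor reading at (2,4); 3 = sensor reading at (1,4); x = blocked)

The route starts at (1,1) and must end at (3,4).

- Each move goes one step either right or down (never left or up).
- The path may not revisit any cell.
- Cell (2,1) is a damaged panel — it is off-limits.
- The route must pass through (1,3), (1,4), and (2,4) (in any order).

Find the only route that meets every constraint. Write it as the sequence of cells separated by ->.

(1,1) -> (1,2) -> (1,3) -> (1,4) -> (2,4) -> (3,4)

Moves only go right or down, so the column and row indices never decrease.
Route from (1,1): right 3 to (1,4), down 2 to (3,4) — 5 moves in all.
Check: all required cells visited.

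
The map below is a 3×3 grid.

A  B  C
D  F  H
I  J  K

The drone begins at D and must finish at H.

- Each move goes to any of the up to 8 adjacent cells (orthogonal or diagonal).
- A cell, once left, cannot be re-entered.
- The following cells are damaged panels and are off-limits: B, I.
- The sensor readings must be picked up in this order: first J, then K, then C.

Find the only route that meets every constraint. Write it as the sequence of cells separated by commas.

The waypoints must appear in the order J, K, C, with no cell reused.
Route from D: down-right 1 to J, right 1 to K, up-left 1 to F, up-right 1 to C, down 1 to H — 5 moves in all.
Check: order respected (J at step 1, K at step 2, C at step 4).

D, J, K, F, C, H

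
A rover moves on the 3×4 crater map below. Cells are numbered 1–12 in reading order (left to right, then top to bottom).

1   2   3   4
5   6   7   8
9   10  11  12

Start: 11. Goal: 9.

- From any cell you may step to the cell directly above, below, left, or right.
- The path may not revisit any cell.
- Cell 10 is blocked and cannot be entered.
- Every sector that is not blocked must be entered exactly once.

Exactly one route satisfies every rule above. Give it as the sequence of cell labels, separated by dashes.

Need to visit all 11 open cells exactly once, starting at 11 and ending at 9.
Cell 1 has only two open neighbours (5 and 2), so the path must pass straight through it: one of those is the cell it's entered from and the other is where it exits.
Route from 11: right 1 to 12, up 2 to 4, left 1 to 3, down 1 to 7, left 1 to 6, up 1 to 2, left 1 to 1, down 2 to 9 — 10 moves in all.
Check: all 11 open cells covered.

11 - 12 - 8 - 4 - 3 - 7 - 6 - 2 - 1 - 5 - 9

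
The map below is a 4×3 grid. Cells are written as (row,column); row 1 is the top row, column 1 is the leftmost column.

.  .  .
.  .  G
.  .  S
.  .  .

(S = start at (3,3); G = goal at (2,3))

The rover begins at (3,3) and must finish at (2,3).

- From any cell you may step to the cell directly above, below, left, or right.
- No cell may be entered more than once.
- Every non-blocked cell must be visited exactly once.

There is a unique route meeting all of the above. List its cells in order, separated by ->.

Need to visit all 12 open cells exactly once, starting at (3,3) and ending at (2,3).
Cell (1,1) has only two open neighbours ((2,1) and (1,2)), so the path must pass straight through it: one of those is the cell it's entered from and the other is where it exits.
Route from (3,3): down to (4,3), 2× left (reaching (4,1)), up to (3,1), right to (3,2), up to (2,2), left to (2,1), up to (1,1), 2× right (reaching (1,3)), down to (2,3) — 11 moves in all.
Check: all 12 open cells covered.

(3,3) -> (4,3) -> (4,2) -> (4,1) -> (3,1) -> (3,2) -> (2,2) -> (2,1) -> (1,1) -> (1,2) -> (1,3) -> (2,3)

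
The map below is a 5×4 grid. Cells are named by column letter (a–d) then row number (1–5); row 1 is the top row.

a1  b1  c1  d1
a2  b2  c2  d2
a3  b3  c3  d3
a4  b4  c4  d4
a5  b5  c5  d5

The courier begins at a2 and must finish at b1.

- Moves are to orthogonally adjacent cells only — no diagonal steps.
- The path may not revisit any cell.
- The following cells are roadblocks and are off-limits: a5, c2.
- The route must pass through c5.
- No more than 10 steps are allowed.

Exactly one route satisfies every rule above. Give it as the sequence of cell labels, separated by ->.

The budget equals the shortest possible length, so every move has to be on a shortest route through the required cells.
Route from a2: 2× down (reaching a4), right to b4, down to b5, right to c5, 2× up (reaching c3), left to b3, 2× up (reaching b1) — 10 moves in all.
Check: all required cells visited; 10 ≤ 10 moves.

a2 -> a3 -> a4 -> b4 -> b5 -> c5 -> c4 -> c3 -> b3 -> b2 -> b1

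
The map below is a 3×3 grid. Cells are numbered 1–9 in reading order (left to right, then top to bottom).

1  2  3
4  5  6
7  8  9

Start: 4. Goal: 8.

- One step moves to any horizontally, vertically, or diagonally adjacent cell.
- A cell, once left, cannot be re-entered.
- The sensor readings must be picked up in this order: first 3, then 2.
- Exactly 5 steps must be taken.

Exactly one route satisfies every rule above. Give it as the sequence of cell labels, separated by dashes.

The waypoints must appear in the order 3, 2, with no cell reused.
Route from 4: right to 5, up-right to 3, left to 2, down-right to 6, down-left to 8 — 5 moves in all.
Check: order respected (3 at step 2, 2 at step 3); 5 moves as required.

4 - 5 - 3 - 2 - 6 - 8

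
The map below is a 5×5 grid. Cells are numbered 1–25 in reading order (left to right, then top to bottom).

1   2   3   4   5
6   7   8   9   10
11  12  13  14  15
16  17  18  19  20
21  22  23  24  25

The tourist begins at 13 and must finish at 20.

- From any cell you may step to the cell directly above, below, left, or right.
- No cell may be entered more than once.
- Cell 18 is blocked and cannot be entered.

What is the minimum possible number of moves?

3

The Manhattan distance from 13 to 20 is |3−4| + |3−5| = 3, so at least 3 moves are needed.
A route of 3 moves achieves this: 13 → 14 → 19 → 20.
Since 3 matches the lower bound, it is optimal.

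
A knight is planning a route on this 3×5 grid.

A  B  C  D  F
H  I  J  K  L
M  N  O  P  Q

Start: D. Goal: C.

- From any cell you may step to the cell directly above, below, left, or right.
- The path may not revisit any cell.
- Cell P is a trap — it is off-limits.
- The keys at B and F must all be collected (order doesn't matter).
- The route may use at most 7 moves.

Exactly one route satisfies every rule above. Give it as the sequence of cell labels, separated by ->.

D -> F -> L -> K -> J -> I -> B -> C

The budget equals the shortest possible length, so every move has to be on a shortest route through the required cells.
Route from D: right to F, down to L, 3× left (reaching I), up to B, right to C — 7 moves in all.
Check: all required cells visited; 7 ≤ 7 moves.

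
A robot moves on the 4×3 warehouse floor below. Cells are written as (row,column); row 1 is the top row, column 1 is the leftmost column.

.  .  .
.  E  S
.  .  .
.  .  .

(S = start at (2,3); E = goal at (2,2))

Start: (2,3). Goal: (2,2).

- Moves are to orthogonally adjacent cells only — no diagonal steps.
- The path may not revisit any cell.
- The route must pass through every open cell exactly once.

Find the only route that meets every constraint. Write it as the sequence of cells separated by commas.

Need to visit all 12 open cells exactly once, starting at (2,3) and ending at (2,2).
Cell (4,3) has only two open neighbours ((3,3) and (4,2)), so the path must pass straight through it: one of those is the cell it's entered from and the other is where it exits.
Route from (2,3): up 1 to (1,3), left 2 to (1,1), down 3 to (4,1), right 2 to (4,3), up 1 to (3,3), left 1 to (3,2), up 1 to (2,2) — 11 moves in all.
Check: all 12 open cells covered.

(2,3), (1,3), (1,2), (1,1), (2,1), (3,1), (4,1), (4,2), (4,3), (3,3), (3,2), (2,2)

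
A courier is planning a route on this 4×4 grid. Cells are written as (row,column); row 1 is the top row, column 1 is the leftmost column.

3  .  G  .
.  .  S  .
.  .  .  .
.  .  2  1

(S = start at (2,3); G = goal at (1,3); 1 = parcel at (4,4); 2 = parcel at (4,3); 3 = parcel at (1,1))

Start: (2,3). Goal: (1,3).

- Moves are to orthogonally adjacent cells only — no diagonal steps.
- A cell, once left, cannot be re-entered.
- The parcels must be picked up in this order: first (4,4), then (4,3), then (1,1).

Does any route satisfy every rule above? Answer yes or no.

One route that works: (2,3) → (3,3) → (3,4) → (4,4) → (4,3) → (4,2) → (3,2) → (2,2) → (2,1) → (1,1) → (1,2) → (1,3).

yes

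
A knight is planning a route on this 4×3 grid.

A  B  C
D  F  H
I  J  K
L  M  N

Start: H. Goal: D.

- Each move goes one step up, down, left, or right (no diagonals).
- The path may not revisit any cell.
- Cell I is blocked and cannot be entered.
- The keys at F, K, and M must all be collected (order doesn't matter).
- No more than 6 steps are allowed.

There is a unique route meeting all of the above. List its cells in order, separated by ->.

H -> K -> N -> M -> J -> F -> D

The budget equals the shortest possible length, so every move has to be on a shortest route through the required cells.
Route from H: 2× down (reaching N), left to M, 2× up (reaching F), left to D — 6 moves in all.
Check: all required cells visited; 6 ≤ 6 moves.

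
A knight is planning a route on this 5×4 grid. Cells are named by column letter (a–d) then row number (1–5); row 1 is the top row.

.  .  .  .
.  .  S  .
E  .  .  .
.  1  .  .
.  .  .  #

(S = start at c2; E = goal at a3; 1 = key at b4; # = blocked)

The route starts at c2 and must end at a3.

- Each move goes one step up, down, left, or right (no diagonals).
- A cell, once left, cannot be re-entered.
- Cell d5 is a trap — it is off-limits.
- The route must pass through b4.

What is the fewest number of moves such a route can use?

Any route passes through b4 somewhere between c2 and a3. Summing Manhattan distances along the two legs (c2 → b4 → a3) gives a lower bound of 3 + 2 = 5 moves.
A route of 5 moves achieves this: c2 → c3 → c4 → b4 → b3 → a3.
Since 5 matches the lower bound, it is optimal.

5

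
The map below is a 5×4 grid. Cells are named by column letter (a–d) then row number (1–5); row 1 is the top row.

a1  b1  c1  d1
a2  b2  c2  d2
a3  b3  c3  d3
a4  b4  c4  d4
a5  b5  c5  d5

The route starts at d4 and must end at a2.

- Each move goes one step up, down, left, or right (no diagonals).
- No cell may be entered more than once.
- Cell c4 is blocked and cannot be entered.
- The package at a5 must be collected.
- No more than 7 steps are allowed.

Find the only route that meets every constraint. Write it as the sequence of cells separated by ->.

d4 -> d5 -> c5 -> b5 -> a5 -> a4 -> a3 -> a2

The 7-move cap with required stops at a5 leaves no slack for detours.
Route from d4: down to d5, 3× left (reaching a5), 3× up (reaching a2) — 7 moves in all.
Check: all required cells visited; 7 ≤ 7 moves.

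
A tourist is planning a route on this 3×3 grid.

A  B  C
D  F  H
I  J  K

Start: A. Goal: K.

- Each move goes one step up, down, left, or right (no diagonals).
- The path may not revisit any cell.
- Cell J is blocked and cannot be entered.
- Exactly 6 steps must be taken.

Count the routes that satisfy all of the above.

1

Need simple routes of exactly 6 moves from A to K (Manhattan distance 4, so 1 moves are spent on a detour and 1 undoing it).
Enumerating: A D F B C H K.
That gives 1 route.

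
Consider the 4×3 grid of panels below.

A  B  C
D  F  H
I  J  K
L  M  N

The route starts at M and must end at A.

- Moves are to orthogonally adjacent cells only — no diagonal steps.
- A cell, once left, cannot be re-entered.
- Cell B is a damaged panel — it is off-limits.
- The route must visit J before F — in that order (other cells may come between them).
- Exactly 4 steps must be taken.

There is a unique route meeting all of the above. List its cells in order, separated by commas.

M, J, F, D, A

The waypoints must appear in the order J, F, with no cell reused.
Route from M: up 2 to F, left 1 to D, up 1 to A — 4 moves in all.
Check: order respected (J at step 1, F at step 2); 4 moves as required.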